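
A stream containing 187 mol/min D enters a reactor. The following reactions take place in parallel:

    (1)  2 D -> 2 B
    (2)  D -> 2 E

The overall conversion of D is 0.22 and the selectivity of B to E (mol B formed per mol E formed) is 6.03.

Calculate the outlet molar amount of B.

38 mol/min

Conversion of D: D consumed = 0.22 × 187 = 41.14 mol/min = 2ξ₁ + 1ξ₂.
Selectivity: 2ξ₁ / (2ξ₂) = 6.03 → ξ₁ = 6.03 ξ₂.
Substitute: (2·6.03 + 1) ξ₂ = 41.14 → ξ₂ = 3.15 mol/min, ξ₁ = 18.99 mol/min.
Outlet amounts (n = n₀ + Σ ν·ξ):
  D: 187 − 2(18.99) − 1(3.15) = 145.9
  B: 0 + 2(18.99) = 37.99
  E: 0 + 2(3.15) = 6.3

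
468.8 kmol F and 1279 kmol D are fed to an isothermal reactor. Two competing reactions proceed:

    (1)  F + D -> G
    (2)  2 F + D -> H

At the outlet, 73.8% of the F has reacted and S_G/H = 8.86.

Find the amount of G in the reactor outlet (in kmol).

Conversion of F: F consumed = 0.738 × 468.8 = 346 kmol = 1ξ₁ + 2ξ₂.
Selectivity: 1ξ₁ / (1ξ₂) = 8.86 → ξ₁ = 8.86 ξ₂.
Substitute: (1·8.86 + 2) ξ₂ = 346 → ξ₂ = 31.86 kmol, ξ₁ = 282.3 kmol.
Outlet amounts (n = n₀ + Σ ν·ξ):
  F: 468.8 − 1(282.3) − 2(31.86) = 122.8
  D: 1279 − 1(282.3) − 1(31.86) = 964.9
  G: 0 + 1(282.3) = 282.3
  H: 0 + 1(31.86) = 31.86

282 kmol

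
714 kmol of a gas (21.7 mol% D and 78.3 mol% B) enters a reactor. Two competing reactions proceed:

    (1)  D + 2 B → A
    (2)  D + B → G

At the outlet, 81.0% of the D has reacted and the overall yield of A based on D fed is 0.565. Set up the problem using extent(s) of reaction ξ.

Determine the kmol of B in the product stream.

Yield of A: 1ξ₁ / 154.9 = 0.565 → ξ₁ = 87.54 kmol.
Conversion of D: 1ξ₁ + 1ξ₂ = 0.81 × 154.9 = 125.5 → ξ₂ = 37.96 kmol.
Outlet amounts (n = n₀ + Σ ν·ξ):
  D: 154.9 − 1(87.54) − 1(37.96) = 29.44
  B: 559.1 − 2(87.54) − 1(37.96) = 346
  A: 0 + 1(87.54) = 87.54
  G: 0 + 1(37.96) = 37.96

346 kmol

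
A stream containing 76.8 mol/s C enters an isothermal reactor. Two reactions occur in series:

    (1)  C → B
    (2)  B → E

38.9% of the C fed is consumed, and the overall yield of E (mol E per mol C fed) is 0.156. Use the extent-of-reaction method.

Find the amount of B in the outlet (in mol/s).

17.9 mol/s

Conversion of C: C consumed = 1ξ₁ = 0.389 × 76.8 → ξ₁ = 29.88 mol/s.
Yield of E: 1ξ₂ / 76.8 = 0.156 → ξ₂ = 11.98 mol/s.
Outlet amounts (n = n₀ + Σ ν·ξ):
  C: 76.8 − 1(29.88) = 46.92
  B: 0 + 1(29.88) − 1(11.98) = 17.89
  E: 0 + 1(11.98) = 11.98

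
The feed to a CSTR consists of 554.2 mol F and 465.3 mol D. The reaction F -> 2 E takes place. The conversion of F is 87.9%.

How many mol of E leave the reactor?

F reacted = 0.879 × 554.2 = 487.1 mol; ν_F = −1, so ξ = 487.1/1 = 487.1 mol.
Outlet amounts (n = n₀ + ν ξ):
  F: 554.2 − 1(487.1) = 67.06
  E: 0 + 2(487.1) = 974.3
  D: 465.3 (inert)

974 mol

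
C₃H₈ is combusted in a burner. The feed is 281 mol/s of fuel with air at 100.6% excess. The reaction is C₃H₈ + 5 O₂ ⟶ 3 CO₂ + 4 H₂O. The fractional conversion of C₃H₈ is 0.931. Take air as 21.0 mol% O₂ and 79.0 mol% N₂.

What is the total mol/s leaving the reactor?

Stoichiometric O₂ = 5 × 281 = 1405 mol/s; O₂ fed = 1405 × 2.006 = 2818 mol/s.
N₂ fed = 2818 × 79/21 = 10600 mol/s.
Fuel reacted = 0.931 × 281 → ξ = 261.6 mol/s.
Outlet (n = n₀ + ν ξ):
  C₃H₈: 281 − 1(261.6) = 19.39
  O₂: 2818 − 5(261.6) = 1510
  N₂: 10600 (inert)
  CO₂: 0 + 3(261.6) = 784.8
  H₂O: 0 + 4(261.6) = 1046
Total out = 19.39 + 1510 + 10600 + 784.8 + 1046 = 13960 mol/s.

14000 mol/s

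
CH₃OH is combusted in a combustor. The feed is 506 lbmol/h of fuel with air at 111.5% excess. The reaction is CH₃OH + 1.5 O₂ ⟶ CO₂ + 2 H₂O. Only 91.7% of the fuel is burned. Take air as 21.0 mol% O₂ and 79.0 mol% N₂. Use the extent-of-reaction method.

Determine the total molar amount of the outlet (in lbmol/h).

Stoichiometric O₂ = 1.5 × 506 = 759 lbmol/h; O₂ fed = 759 × 2.115 = 1605 lbmol/h.
N₂ fed = 1605 × 79/21 = 6039 lbmol/h.
Fuel reacted = 0.917 × 506 → ξ = 464 lbmol/h.
Outlet (n = n₀ + ν ξ):
  CH₃OH: 506 − 1(464) = 42
  O₂: 1605 − 1.5(464) = 909.3
  N₂: 6039 (inert)
  CO₂: 0 + 1(464) = 464
  H₂O: 0 + 2(464) = 928
Total out = 42 + 909.3 + 6039 + 464 + 928 = 8382 lbmol/h.

8380 lbmol/h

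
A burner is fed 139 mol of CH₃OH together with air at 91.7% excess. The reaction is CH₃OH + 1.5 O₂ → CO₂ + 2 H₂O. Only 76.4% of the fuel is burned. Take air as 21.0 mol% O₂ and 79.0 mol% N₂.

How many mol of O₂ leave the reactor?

240 mol

Stoichiometric O₂ = 1.5 × 139 = 208.5 mol; O₂ fed = 208.5 × 1.917 = 399.7 mol.
N₂ fed = 399.7 × 79/21 = 1504 mol.
Fuel reacted = 0.764 × 139 → ξ = 106.2 mol.
Outlet (n = n₀ + ν ξ):
  CH₃OH: 139 − 1(106.2) = 32.8
  O₂: 399.7 − 1.5(106.2) = 240.4
  N₂: 1504 (inert)
  CO₂: 0 + 1(106.2) = 106.2
  H₂O: 0 + 2(106.2) = 212.4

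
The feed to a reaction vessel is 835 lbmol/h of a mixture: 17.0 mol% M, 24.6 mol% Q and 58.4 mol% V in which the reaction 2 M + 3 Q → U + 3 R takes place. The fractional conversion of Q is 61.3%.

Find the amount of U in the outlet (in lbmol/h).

42 lbmol/h

Q reacted = 0.613 × 205.4 = 125.9 lbmol/h; ν_Q = −3, so ξ = 125.9/3 = 41.97 lbmol/h.
Outlet amounts (n = n₀ + ν ξ):
  M: 141.9 − 2(41.97) = 58.01
  Q: 205.4 − 3(41.97) = 79.49
  U: 0 + 1(41.97) = 41.97
  R: 0 + 3(41.97) = 125.9
  V: 487.6 (inert)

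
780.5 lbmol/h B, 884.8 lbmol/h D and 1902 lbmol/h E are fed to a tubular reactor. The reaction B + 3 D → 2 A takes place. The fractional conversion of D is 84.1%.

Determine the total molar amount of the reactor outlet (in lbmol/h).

3070 lbmol/h

D reacted = 0.841 × 884.8 = 744.1 lbmol/h; ν_D = −3, so ξ = 744.1/3 = 248 lbmol/h.
Outlet amounts (n = n₀ + ν ξ):
  B: 780.5 − 1(248) = 532.5
  D: 884.8 − 3(248) = 140.7
  A: 0 + 2(248) = 496.1
  E: 1902 (inert)
Total out = 532.5 + 140.7 + 496.1 + 1902 = 3071 lbmol/h.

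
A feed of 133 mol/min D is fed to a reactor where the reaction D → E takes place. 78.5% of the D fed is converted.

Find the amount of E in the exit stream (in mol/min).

D reacted = 0.785 × 133 = 104.4 mol/min; ν_D = −1, so ξ = 104.4/1 = 104.4 mol/min.
Outlet amounts (n = n₀ + ν ξ):
  D: 133 − 1(104.4) = 28.59
  E: 0 + 1(104.4) = 104.4

104 mol/min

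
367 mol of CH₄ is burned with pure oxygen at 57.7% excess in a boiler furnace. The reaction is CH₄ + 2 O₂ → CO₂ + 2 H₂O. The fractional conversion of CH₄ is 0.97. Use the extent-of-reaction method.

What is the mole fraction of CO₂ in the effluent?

0.234

Stoichiometric O₂ = 2 × 367 = 734 mol; O₂ fed = 734 × 1.577 = 1158 mol.
Fuel reacted = 0.97 × 367 → ξ = 356 mol.
Outlet (n = n₀ + ν ξ):
  CH₄: 367 − 1(356) = 11.01
  O₂: 1158 − 2(356) = 445.5
  CO₂: 0 + 1(356) = 356
  H₂O: 0 + 2(356) = 712
Total out = 1525 mol; y_CO₂ = 356 / 1525 = 0.2335.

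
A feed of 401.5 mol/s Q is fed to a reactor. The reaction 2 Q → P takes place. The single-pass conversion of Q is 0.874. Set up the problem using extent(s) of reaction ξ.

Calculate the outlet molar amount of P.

175 mol/s

Q reacted = 0.874 × 401.5 = 350.9 mol/s; ν_Q = −2, so ξ = 350.9/2 = 175.5 mol/s.
Outlet amounts (n = n₀ + ν ξ):
  Q: 401.5 − 2(175.5) = 50.59
  P: 0 + 1(175.5) = 175.5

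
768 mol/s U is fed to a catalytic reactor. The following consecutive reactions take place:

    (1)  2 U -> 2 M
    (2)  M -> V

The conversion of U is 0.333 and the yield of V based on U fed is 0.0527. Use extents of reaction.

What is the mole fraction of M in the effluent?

0.28

Conversion of U: U consumed = 2ξ₁ = 0.333 × 768 → ξ₁ = 127.9 mol/s.
Yield of V: 1ξ₂ / 768 = 0.0527 → ξ₂ = 40.47 mol/s.
Outlet amounts (n = n₀ + Σ ν·ξ):
  U: 768 − 2(127.9) = 512.3
  M: 0 + 2(127.9) − 1(40.47) = 215.3
  V: 0 + 1(40.47) = 40.47
Total out = 768 mol/s; y_M = 215.3 / 768 = 0.2803.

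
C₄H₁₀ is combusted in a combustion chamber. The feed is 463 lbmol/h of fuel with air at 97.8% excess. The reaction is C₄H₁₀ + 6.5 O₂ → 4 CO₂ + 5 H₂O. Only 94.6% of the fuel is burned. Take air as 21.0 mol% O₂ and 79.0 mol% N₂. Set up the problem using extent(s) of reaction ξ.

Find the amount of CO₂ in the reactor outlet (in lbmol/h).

1750 lbmol/h

Stoichiometric O₂ = 6.5 × 463 = 3010 lbmol/h; O₂ fed = 3010 × 1.978 = 5953 lbmol/h.
N₂ fed = 5953 × 79/21 = 22390 lbmol/h.
Fuel reacted = 0.946 × 463 → ξ = 438 lbmol/h.
Outlet (n = n₀ + ν ξ):
  C₄H₁₀: 463 − 1(438) = 25
  O₂: 5953 − 6.5(438) = 3106
  N₂: 22390 (inert)
  CO₂: 0 + 4(438) = 1752
  H₂O: 0 + 5(438) = 2190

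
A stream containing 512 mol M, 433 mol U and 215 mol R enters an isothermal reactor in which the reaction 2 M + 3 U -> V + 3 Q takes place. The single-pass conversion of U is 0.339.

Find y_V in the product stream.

0.044

U reacted = 0.339 × 433 = 146.8 mol; ν_U = −3, so ξ = 146.8/3 = 48.93 mol.
Outlet amounts (n = n₀ + ν ξ):
  M: 512 − 2(48.93) = 414.1
  U: 433 − 3(48.93) = 286.2
  V: 0 + 1(48.93) = 48.93
  Q: 0 + 3(48.93) = 146.8
  R: 215 (inert)
Total out = 1111 mol; y_V = 48.93 / 1111 = 0.04404.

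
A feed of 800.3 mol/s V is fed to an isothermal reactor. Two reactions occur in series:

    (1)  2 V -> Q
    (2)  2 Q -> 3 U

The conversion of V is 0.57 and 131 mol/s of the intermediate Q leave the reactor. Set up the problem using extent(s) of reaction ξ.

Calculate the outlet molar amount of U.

146 mol/s

Conversion of V: V consumed = 2ξ₁ = 0.57 × 800.3 → ξ₁ = 228.1 mol/s.
Q balance: n_Q = 0 + 1ξ₁ − 2ξ₂ = 131 → ξ₂ = (1·228.1 − 131)/2 = 48.54 mol/s.
Outlet amounts (n = n₀ + Σ ν·ξ):
  V: 800.3 − 2(228.1) = 344.1
  Q: 0 + 1(228.1) − 2(48.54) = 131
  U: 0 + 3(48.54) = 145.6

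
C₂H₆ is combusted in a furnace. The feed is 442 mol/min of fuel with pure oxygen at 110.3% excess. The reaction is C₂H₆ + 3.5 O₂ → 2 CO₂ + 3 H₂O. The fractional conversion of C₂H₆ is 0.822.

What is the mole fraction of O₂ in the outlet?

Stoichiometric O₂ = 3.5 × 442 = 1547 mol/min; O₂ fed = 1547 × 2.103 = 3253 mol/min.
Fuel reacted = 0.822 × 442 → ξ = 363.3 mol/min.
Outlet (n = n₀ + ν ξ):
  C₂H₆: 442 − 1(363.3) = 78.68
  O₂: 3253 − 3.5(363.3) = 1982
  CO₂: 0 + 2(363.3) = 726.6
  H₂O: 0 + 3(363.3) = 1090
Total out = 3877 mol/min; y_O₂ = 1982 / 3877 = 0.5111.

0.511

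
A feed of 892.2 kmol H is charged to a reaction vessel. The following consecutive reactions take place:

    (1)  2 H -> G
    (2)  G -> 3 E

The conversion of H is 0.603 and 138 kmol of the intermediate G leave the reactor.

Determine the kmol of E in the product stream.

Conversion of H: H consumed = 2ξ₁ = 0.603 × 892.2 → ξ₁ = 269 kmol.
G balance: n_G = 0 + 1ξ₁ − 1ξ₂ = 138 → ξ₂ = (1·269 − 138)/1 = 131 kmol.
Outlet amounts (n = n₀ + Σ ν·ξ):
  H: 892.2 − 2(269) = 354.2
  G: 0 + 1(269) − 1(131) = 138
  E: 0 + 3(131) = 393

393 kmol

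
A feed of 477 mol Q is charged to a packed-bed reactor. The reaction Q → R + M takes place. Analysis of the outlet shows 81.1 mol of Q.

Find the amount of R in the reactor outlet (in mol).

396 mol

For Q: n = n₀ − 1ξ → 81.1 = 477 − 1ξ, giving ξ = 395.9 mol.
Outlet amounts (n = n₀ + ν ξ):
  Q: 477 − 1(395.9) = 81.1
  R: 0 + 1(395.9) = 395.9
  M: 0 + 1(395.9) = 395.9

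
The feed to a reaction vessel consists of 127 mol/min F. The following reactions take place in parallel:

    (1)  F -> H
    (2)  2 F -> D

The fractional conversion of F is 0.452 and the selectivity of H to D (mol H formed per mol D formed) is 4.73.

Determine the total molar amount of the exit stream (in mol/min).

118 mol/min

Conversion of F: F consumed = 0.452 × 127 = 57.4 mol/min = 1ξ₁ + 2ξ₂.
Selectivity: 1ξ₁ / (1ξ₂) = 4.73 → ξ₁ = 4.73 ξ₂.
Substitute: (1·4.73 + 2) ξ₂ = 57.4 → ξ₂ = 8.53 mol/min, ξ₁ = 40.34 mol/min.
Outlet amounts (n = n₀ + Σ ν·ξ):
  F: 127 − 1(40.34) − 2(8.53) = 69.6
  H: 0 + 1(40.34) = 40.34
  D: 0 + 1(8.53) = 8.53
Total out = 69.6 + 40.34 + 8.53 = 118.5 mol/min.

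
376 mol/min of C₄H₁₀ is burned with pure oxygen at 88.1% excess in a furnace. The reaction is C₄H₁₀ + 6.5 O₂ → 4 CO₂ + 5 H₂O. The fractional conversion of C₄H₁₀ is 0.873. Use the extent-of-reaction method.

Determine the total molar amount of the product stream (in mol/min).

5470 mol/min

Stoichiometric O₂ = 6.5 × 376 = 2444 mol/min; O₂ fed = 2444 × 1.881 = 4597 mol/min.
Fuel reacted = 0.873 × 376 → ξ = 328.2 mol/min.
Outlet (n = n₀ + ν ξ):
  C₄H₁₀: 376 − 1(328.2) = 47.75
  O₂: 4597 − 6.5(328.2) = 2464
  CO₂: 0 + 4(328.2) = 1313
  H₂O: 0 + 5(328.2) = 1641
Total out = 47.75 + 2464 + 1313 + 1641 = 5466 mol/min.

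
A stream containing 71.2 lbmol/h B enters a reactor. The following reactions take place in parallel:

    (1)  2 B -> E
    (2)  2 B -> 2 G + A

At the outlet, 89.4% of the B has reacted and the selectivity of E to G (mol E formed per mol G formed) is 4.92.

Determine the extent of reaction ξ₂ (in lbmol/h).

Conversion of B: B consumed = 0.894 × 71.2 = 63.65 lbmol/h = 2ξ₁ + 2ξ₂.
Selectivity: 1ξ₁ / (2ξ₂) = 4.92 → ξ₁ = 9.84 ξ₂.
Substitute: (2·9.84 + 2) ξ₂ = 63.65 → ξ₂ = 2.936 lbmol/h, ξ₁ = 28.89 lbmol/h.
Outlet amounts (n = n₀ + Σ ν·ξ):
  B: 71.2 − 2(28.89) − 2(2.936) = 7.547
  E: 0 + 1(28.89) = 28.89
  G: 0 + 2(2.936) = 5.872
  A: 0 + 1(2.936) = 2.936

ξ₂ = 2.94 lbmol/h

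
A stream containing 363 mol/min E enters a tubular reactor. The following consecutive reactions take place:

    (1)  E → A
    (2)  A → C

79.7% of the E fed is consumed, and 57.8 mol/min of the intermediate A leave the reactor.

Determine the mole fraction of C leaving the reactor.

0.638

Conversion of E: E consumed = 1ξ₁ = 0.797 × 363 → ξ₁ = 289.3 mol/min.
A balance: n_A = 0 + 1ξ₁ − 1ξ₂ = 57.8 → ξ₂ = (1·289.3 − 57.8)/1 = 231.5 mol/min.
Outlet amounts (n = n₀ + Σ ν·ξ):
  E: 363 − 1(289.3) = 73.69
  A: 0 + 1(289.3) − 1(231.5) = 57.8
  C: 0 + 1(231.5) = 231.5
Total out = 363 mol/min; y_C = 231.5 / 363 = 0.6378.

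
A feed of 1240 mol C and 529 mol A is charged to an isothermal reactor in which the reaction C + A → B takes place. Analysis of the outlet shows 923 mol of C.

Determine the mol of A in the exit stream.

212 mol

For C: n = n₀ − 1ξ → 923 = 1240 − 1ξ, giving ξ = 317 mol.
Outlet amounts (n = n₀ + ν ξ):
  C: 1240 − 1(317) = 923
  A: 529 − 1(317) = 212
  B: 0 + 1(317) = 317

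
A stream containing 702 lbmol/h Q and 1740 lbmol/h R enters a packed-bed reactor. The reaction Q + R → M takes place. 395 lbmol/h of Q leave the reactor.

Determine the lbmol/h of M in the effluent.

307 lbmol/h

For Q: n = n₀ − 1ξ → 395 = 702 − 1ξ, giving ξ = 307 lbmol/h.
Outlet amounts (n = n₀ + ν ξ):
  Q: 702 − 1(307) = 395
  R: 1740 − 1(307) = 1433
  M: 0 + 1(307) = 307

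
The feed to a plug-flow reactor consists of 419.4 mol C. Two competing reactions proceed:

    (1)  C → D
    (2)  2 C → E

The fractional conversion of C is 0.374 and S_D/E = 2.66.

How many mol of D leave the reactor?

Conversion of C: C consumed = 0.374 × 419.4 = 156.9 mol = 1ξ₁ + 2ξ₂.
Selectivity: 1ξ₁ / (1ξ₂) = 2.66 → ξ₁ = 2.66 ξ₂.
Substitute: (1·2.66 + 2) ξ₂ = 156.9 → ξ₂ = 33.66 mol, ξ₁ = 89.54 mol.
Outlet amounts (n = n₀ + Σ ν·ξ):
  C: 419.4 − 1(89.54) − 2(33.66) = 262.5
  D: 0 + 1(89.54) = 89.54
  E: 0 + 1(33.66) = 33.66

89.5 mol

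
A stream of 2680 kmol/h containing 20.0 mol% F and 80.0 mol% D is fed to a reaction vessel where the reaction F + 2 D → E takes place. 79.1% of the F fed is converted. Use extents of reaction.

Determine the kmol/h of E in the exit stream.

F reacted = 0.791 × 536 = 424 kmol/h; ν_F = −1, so ξ = 424/1 = 424 kmol/h.
Outlet amounts (n = n₀ + ν ξ):
  F: 536 − 1(424) = 112
  D: 2144 − 2(424) = 1296
  E: 0 + 1(424) = 424

424 kmol/h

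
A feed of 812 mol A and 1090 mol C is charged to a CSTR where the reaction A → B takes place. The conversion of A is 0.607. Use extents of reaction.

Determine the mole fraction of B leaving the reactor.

0.259

A reacted = 0.607 × 812 = 492.9 mol; ν_A = −1, so ξ = 492.9/1 = 492.9 mol.
Outlet amounts (n = n₀ + ν ξ):
  A: 812 − 1(492.9) = 319.1
  B: 0 + 1(492.9) = 492.9
  C: 1090 (inert)
Total out = 1902 mol; y_B = 492.9 / 1902 = 0.2591.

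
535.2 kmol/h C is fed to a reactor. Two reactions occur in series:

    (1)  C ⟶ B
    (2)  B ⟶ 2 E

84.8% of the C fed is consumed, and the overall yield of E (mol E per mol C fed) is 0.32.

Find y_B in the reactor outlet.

0.593

Conversion of C: C consumed = 1ξ₁ = 0.848 × 535.2 → ξ₁ = 453.8 kmol/h.
Yield of E: 2ξ₂ / 535.2 = 0.32 → ξ₂ = 85.63 kmol/h.
Outlet amounts (n = n₀ + Σ ν·ξ):
  C: 535.2 − 1(453.8) = 81.35
  B: 0 + 1(453.8) − 1(85.63) = 368.2
  E: 0 + 2(85.63) = 171.3
Total out = 620.8 kmol/h; y_B = 368.2 / 620.8 = 0.5931.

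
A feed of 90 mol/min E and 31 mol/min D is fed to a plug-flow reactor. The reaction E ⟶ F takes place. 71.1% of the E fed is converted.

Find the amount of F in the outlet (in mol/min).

64 mol/min

E reacted = 0.711 × 90 = 63.99 mol/min; ν_E = −1, so ξ = 63.99/1 = 63.99 mol/min.
Outlet amounts (n = n₀ + ν ξ):
  E: 90 − 1(63.99) = 26.01
  F: 0 + 1(63.99) = 63.99
  D: 31 (inert)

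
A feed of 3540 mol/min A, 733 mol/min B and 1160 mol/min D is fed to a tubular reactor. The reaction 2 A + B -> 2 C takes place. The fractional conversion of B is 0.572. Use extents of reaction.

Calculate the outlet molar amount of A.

B reacted = 0.572 × 733 = 419.3 mol/min; ν_B = −1, so ξ = 419.3/1 = 419.3 mol/min.
Outlet amounts (n = n₀ + ν ξ):
  A: 3540 − 2(419.3) = 2701
  B: 733 − 1(419.3) = 313.7
  C: 0 + 2(419.3) = 838.6
  D: 1160 (inert)

2700 mol/min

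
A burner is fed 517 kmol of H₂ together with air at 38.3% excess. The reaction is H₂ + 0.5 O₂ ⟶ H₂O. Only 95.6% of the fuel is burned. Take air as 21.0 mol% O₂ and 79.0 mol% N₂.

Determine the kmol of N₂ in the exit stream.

1340 kmol

Stoichiometric O₂ = 0.5 × 517 = 258.5 kmol; O₂ fed = 258.5 × 1.383 = 357.5 kmol.
N₂ fed = 357.5 × 79/21 = 1345 kmol.
Fuel reacted = 0.956 × 517 → ξ = 494.3 kmol.
Outlet (n = n₀ + ν ξ):
  H₂: 517 − 1(494.3) = 22.75
  O₂: 357.5 − 0.5(494.3) = 110.4
  N₂: 1345 (inert)
  H₂O: 0 + 1(494.3) = 494.3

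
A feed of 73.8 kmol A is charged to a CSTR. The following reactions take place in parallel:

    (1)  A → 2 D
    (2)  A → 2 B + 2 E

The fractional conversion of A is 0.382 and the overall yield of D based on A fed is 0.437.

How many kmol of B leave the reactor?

Yield of D: 2ξ₁ / 73.8 = 0.437 → ξ₁ = 16.13 kmol.
Conversion of A: 1ξ₁ + 1ξ₂ = 0.382 × 73.8 = 28.19 → ξ₂ = 12.07 kmol.
Outlet amounts (n = n₀ + Σ ν·ξ):
  A: 73.8 − 1(16.13) − 1(12.07) = 45.61
  D: 0 + 2(16.13) = 32.25
  B: 0 + 2(12.07) = 24.13
  E: 0 + 2(12.07) = 24.13

24.1 kmol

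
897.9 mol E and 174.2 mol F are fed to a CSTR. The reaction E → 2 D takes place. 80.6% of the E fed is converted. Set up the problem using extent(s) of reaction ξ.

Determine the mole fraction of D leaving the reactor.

0.806

E reacted = 0.806 × 897.9 = 723.7 mol; ν_E = −1, so ξ = 723.7/1 = 723.7 mol.
Outlet amounts (n = n₀ + ν ξ):
  E: 897.9 − 1(723.7) = 174.2
  D: 0 + 2(723.7) = 1447
  F: 174.2 (inert)
Total out = 1796 mol; y_D = 1447 / 1796 = 0.806.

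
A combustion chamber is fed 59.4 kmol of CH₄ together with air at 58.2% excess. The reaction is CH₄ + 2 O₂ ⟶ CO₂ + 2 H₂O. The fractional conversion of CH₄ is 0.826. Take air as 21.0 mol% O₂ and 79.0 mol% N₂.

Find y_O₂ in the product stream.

Stoichiometric O₂ = 2 × 59.4 = 118.8 kmol; O₂ fed = 118.8 × 1.582 = 187.9 kmol.
N₂ fed = 187.9 × 79/21 = 707 kmol.
Fuel reacted = 0.826 × 59.4 → ξ = 49.06 kmol.
Outlet (n = n₀ + ν ξ):
  CH₄: 59.4 − 1(49.06) = 10.34
  O₂: 187.9 − 2(49.06) = 89.81
  N₂: 707 (inert)
  CO₂: 0 + 1(49.06) = 49.06
  H₂O: 0 + 2(49.06) = 98.13
Total out = 954.4 kmol; y_O₂ = 89.81 / 954.4 = 0.09411.

0.0941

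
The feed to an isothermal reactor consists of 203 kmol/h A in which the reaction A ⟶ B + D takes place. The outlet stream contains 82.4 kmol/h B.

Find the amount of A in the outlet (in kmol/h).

121 kmol/h

For B: n = n₀ + 1ξ → 82.4 = 0 + 1ξ, giving ξ = 82.4 kmol/h.
Outlet amounts (n = n₀ + ν ξ):
  A: 203 − 1(82.4) = 120.6
  B: 0 + 1(82.4) = 82.4
  D: 0 + 1(82.4) = 82.4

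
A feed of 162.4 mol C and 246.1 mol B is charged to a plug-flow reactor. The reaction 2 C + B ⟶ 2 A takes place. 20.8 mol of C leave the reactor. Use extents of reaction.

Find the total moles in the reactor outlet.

338 mol

For C: n = n₀ − 2ξ → 20.8 = 162.4 − 2ξ, giving ξ = 70.8 mol.
Outlet amounts (n = n₀ + ν ξ):
  C: 162.4 − 2(70.8) = 20.8
  B: 246.1 − 1(70.8) = 175.3
  A: 0 + 2(70.8) = 141.6
Total out = 20.8 + 175.3 + 141.6 = 337.7 mol.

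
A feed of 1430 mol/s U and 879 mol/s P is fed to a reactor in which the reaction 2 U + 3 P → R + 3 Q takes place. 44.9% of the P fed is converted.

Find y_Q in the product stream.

0.181

P reacted = 0.449 × 879 = 394.7 mol/s; ν_P = −3, so ξ = 394.7/3 = 131.6 mol/s.
Outlet amounts (n = n₀ + ν ξ):
  U: 1430 − 2(131.6) = 1167
  P: 879 − 3(131.6) = 484.3
  R: 0 + 1(131.6) = 131.6
  Q: 0 + 3(131.6) = 394.7
Total out = 2177 mol/s; y_Q = 394.7 / 2177 = 0.1813.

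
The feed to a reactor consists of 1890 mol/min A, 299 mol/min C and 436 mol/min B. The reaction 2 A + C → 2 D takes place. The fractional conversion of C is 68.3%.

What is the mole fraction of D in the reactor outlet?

C reacted = 0.683 × 299 = 204.2 mol/min; ν_C = −1, so ξ = 204.2/1 = 204.2 mol/min.
Outlet amounts (n = n₀ + ν ξ):
  A: 1890 − 2(204.2) = 1482
  C: 299 − 1(204.2) = 94.78
  D: 0 + 2(204.2) = 408.4
  B: 436 (inert)
Total out = 2421 mol/min; y_D = 408.4 / 2421 = 0.1687.

0.169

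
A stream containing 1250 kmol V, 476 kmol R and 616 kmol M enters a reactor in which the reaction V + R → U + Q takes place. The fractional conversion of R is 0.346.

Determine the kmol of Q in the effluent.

R reacted = 0.346 × 476 = 164.7 kmol; ν_R = −1, so ξ = 164.7/1 = 164.7 kmol.
Outlet amounts (n = n₀ + ν ξ):
  V: 1250 − 1(164.7) = 1085
  R: 476 − 1(164.7) = 311.3
  U: 0 + 1(164.7) = 164.7
  Q: 0 + 1(164.7) = 164.7
  M: 616 (inert)

165 kmol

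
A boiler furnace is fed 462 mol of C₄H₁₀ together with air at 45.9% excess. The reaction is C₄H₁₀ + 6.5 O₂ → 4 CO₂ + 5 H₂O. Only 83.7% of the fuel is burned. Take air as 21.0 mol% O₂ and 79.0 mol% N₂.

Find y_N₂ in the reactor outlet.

0.752

Stoichiometric O₂ = 6.5 × 462 = 3003 mol; O₂ fed = 3003 × 1.459 = 4381 mol.
N₂ fed = 4381 × 79/21 = 16480 mol.
Fuel reacted = 0.837 × 462 → ξ = 386.7 mol.
Outlet (n = n₀ + ν ξ):
  C₄H₁₀: 462 − 1(386.7) = 75.31
  O₂: 4381 − 6.5(386.7) = 1868
  N₂: 16480 (inert)
  CO₂: 0 + 4(386.7) = 1547
  H₂O: 0 + 5(386.7) = 1933
Total out = 21910 mol; y_N₂ = 16480 / 21910 = 0.7524.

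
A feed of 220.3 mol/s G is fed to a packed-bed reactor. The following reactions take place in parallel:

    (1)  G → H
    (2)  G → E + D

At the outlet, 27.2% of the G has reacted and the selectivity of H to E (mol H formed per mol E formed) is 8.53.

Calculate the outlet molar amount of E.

Conversion of G: G consumed = 0.272 × 220.3 = 59.92 mol/s = 1ξ₁ + 1ξ₂.
Selectivity: 1ξ₁ / (1ξ₂) = 8.53 → ξ₁ = 8.53 ξ₂.
Substitute: (1·8.53 + 1) ξ₂ = 59.92 → ξ₂ = 6.288 mol/s, ξ₁ = 53.63 mol/s.
Outlet amounts (n = n₀ + Σ ν·ξ):
  G: 220.3 − 1(53.63) − 1(6.288) = 160.4
  H: 0 + 1(53.63) = 53.63
  E: 0 + 1(6.288) = 6.288
  D: 0 + 1(6.288) = 6.288

6.29 mol/s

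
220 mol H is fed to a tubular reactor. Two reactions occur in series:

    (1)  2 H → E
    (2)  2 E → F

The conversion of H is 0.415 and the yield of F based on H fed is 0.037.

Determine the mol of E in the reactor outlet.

29.4 mol

Conversion of H: H consumed = 2ξ₁ = 0.415 × 220 → ξ₁ = 45.65 mol.
Yield of F: 1ξ₂ / 220 = 0.037 → ξ₂ = 8.14 mol.
Outlet amounts (n = n₀ + Σ ν·ξ):
  H: 220 − 2(45.65) = 128.7
  E: 0 + 1(45.65) − 2(8.14) = 29.37
  F: 0 + 1(8.14) = 8.14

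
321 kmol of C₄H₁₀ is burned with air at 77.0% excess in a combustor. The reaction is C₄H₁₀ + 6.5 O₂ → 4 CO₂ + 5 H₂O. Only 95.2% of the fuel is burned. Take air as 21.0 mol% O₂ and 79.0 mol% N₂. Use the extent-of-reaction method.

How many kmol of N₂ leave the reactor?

Stoichiometric O₂ = 6.5 × 321 = 2086 kmol; O₂ fed = 2086 × 1.770 = 3693 kmol.
N₂ fed = 3693 × 79/21 = 13890 kmol.
Fuel reacted = 0.952 × 321 → ξ = 305.6 kmol.
Outlet (n = n₀ + ν ξ):
  C₄H₁₀: 321 − 1(305.6) = 15.41
  O₂: 3693 − 6.5(305.6) = 1707
  N₂: 13890 (inert)
  CO₂: 0 + 4(305.6) = 1222
  H₂O: 0 + 5(305.6) = 1528

13900 kmol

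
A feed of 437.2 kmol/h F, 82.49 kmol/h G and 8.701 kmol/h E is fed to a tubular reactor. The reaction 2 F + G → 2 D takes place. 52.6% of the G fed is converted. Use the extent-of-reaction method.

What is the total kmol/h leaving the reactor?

G reacted = 0.526 × 82.49 = 43.39 kmol/h; ν_G = −1, so ξ = 43.39/1 = 43.39 kmol/h.
Outlet amounts (n = n₀ + ν ξ):
  F: 437.2 − 2(43.39) = 350.4
  G: 82.49 − 1(43.39) = 39.1
  D: 0 + 2(43.39) = 86.78
  E: 8.701 (inert)
Total out = 350.4 + 39.1 + 86.78 + 8.701 = 485 kmol/h.

485 kmol/h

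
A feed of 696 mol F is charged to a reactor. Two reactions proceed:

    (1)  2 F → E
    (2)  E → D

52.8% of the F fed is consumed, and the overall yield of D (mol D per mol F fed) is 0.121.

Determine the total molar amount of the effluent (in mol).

512 mol

Conversion of F: F consumed = 2ξ₁ = 0.528 × 696 → ξ₁ = 183.7 mol.
Yield of D: 1ξ₂ / 696 = 0.121 → ξ₂ = 84.22 mol.
Outlet amounts (n = n₀ + Σ ν·ξ):
  F: 696 − 2(183.7) = 328.5
  E: 0 + 1(183.7) − 1(84.22) = 99.53
  D: 0 + 1(84.22) = 84.22
Total out = 328.5 + 99.53 + 84.22 = 512.3 mol.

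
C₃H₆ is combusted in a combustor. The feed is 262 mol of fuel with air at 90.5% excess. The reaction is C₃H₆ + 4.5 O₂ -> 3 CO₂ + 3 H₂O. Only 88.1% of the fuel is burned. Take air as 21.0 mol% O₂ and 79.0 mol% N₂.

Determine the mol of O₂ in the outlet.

Stoichiometric O₂ = 4.5 × 262 = 1179 mol; O₂ fed = 1179 × 1.905 = 2246 mol.
N₂ fed = 2246 × 79/21 = 8449 mol.
Fuel reacted = 0.881 × 262 → ξ = 230.8 mol.
Outlet (n = n₀ + ν ξ):
  C₃H₆: 262 − 1(230.8) = 31.18
  O₂: 2246 − 4.5(230.8) = 1207
  N₂: 8449 (inert)
  CO₂: 0 + 3(230.8) = 692.5
  H₂O: 0 + 3(230.8) = 692.5

1210 mol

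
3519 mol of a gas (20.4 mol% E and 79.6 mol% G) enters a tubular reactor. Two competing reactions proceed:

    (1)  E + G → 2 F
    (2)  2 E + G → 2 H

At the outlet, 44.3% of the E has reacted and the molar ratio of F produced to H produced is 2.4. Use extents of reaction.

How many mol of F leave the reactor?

Conversion of E: E consumed = 0.443 × 717.9 = 318 mol = 1ξ₁ + 2ξ₂.
Selectivity: 2ξ₁ / (2ξ₂) = 2.4 → ξ₁ = 2.4 ξ₂.
Substitute: (1·2.4 + 2) ξ₂ = 318 → ξ₂ = 72.28 mol, ξ₁ = 173.5 mol.
Outlet amounts (n = n₀ + Σ ν·ξ):
  E: 717.9 − 1(173.5) − 2(72.28) = 399.9
  G: 2801 − 1(173.5) − 1(72.28) = 2555
  F: 0 + 2(173.5) = 346.9
  H: 0 + 2(72.28) = 144.6

347 mol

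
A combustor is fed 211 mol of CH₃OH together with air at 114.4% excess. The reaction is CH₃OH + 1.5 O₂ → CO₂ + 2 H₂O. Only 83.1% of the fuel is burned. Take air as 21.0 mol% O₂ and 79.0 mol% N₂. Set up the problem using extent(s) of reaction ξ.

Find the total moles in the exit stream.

3530 mol

Stoichiometric O₂ = 1.5 × 211 = 316.5 mol; O₂ fed = 316.5 × 2.144 = 678.6 mol.
N₂ fed = 678.6 × 79/21 = 2553 mol.
Fuel reacted = 0.831 × 211 → ξ = 175.3 mol.
Outlet (n = n₀ + ν ξ):
  CH₃OH: 211 − 1(175.3) = 35.66
  O₂: 678.6 − 1.5(175.3) = 415.6
  N₂: 2553 (inert)
  CO₂: 0 + 1(175.3) = 175.3
  H₂O: 0 + 2(175.3) = 350.7
Total out = 35.66 + 415.6 + 2553 + 175.3 + 350.7 = 3530 mol.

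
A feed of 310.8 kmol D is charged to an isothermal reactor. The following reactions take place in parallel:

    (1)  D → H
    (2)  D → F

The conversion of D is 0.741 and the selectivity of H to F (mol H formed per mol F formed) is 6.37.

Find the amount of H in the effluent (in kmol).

199 kmol

Conversion of D: D consumed = 0.741 × 310.8 = 230.3 kmol = 1ξ₁ + 1ξ₂.
Selectivity: 1ξ₁ / (1ξ₂) = 6.37 → ξ₁ = 6.37 ξ₂.
Substitute: (1·6.37 + 1) ξ₂ = 230.3 → ξ₂ = 31.25 kmol, ξ₁ = 199.1 kmol.
Outlet amounts (n = n₀ + Σ ν·ξ):
  D: 310.8 − 1(199.1) − 1(31.25) = 80.5
  H: 0 + 1(199.1) = 199.1
  F: 0 + 1(31.25) = 31.25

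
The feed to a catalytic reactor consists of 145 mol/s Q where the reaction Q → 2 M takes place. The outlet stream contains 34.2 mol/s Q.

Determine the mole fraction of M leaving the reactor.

For Q: n = n₀ − 1ξ → 34.2 = 145 − 1ξ, giving ξ = 110.8 mol/s.
Outlet amounts (n = n₀ + ν ξ):
  Q: 145 − 1(110.8) = 34.2
  M: 0 + 2(110.8) = 221.6
Total out = 255.8 mol/s; y_M = 221.6 / 255.8 = 0.8663.

0.866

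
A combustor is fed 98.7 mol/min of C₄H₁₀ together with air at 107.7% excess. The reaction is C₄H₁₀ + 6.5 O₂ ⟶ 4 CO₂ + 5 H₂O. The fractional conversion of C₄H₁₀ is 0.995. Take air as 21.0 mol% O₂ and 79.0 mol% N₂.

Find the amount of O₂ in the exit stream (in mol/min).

694 mol/min

Stoichiometric O₂ = 6.5 × 98.7 = 641.6 mol/min; O₂ fed = 641.6 × 2.077 = 1332 mol/min.
N₂ fed = 1332 × 79/21 = 5013 mol/min.
Fuel reacted = 0.995 × 98.7 → ξ = 98.21 mol/min.
Outlet (n = n₀ + ν ξ):
  C₄H₁₀: 98.7 − 1(98.21) = 0.4935
  O₂: 1332 − 6.5(98.21) = 694.2
  N₂: 5013 (inert)
  CO₂: 0 + 4(98.21) = 392.8
  H₂O: 0 + 5(98.21) = 491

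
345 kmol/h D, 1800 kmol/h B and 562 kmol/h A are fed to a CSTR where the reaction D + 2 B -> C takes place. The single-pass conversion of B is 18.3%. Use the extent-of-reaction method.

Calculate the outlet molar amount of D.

180 kmol/h

B reacted = 0.183 × 1800 = 329.4 kmol/h; ν_B = −2, so ξ = 329.4/2 = 164.7 kmol/h.
Outlet amounts (n = n₀ + ν ξ):
  D: 345 − 1(164.7) = 180.3
  B: 1800 − 2(164.7) = 1471
  C: 0 + 1(164.7) = 164.7
  A: 562 (inert)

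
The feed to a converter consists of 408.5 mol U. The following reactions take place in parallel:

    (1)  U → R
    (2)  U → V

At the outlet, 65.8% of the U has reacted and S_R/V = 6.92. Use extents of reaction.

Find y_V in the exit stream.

0.0831

Conversion of U: U consumed = 0.658 × 408.5 = 268.8 mol = 1ξ₁ + 1ξ₂.
Selectivity: 1ξ₁ / (1ξ₂) = 6.92 → ξ₁ = 6.92 ξ₂.
Substitute: (1·6.92 + 1) ξ₂ = 268.8 → ξ₂ = 33.94 mol, ξ₁ = 234.9 mol.
Outlet amounts (n = n₀ + Σ ν·ξ):
  U: 408.5 − 1(234.9) − 1(33.94) = 139.7
  R: 0 + 1(234.9) = 234.9
  V: 0 + 1(33.94) = 33.94
Total out = 408.5 mol; y_V = 33.94 / 408.5 = 0.08308.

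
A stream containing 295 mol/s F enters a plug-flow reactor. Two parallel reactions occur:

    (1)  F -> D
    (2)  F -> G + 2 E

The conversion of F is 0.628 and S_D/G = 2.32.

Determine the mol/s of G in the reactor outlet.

55.8 mol/s

Conversion of F: F consumed = 0.628 × 295 = 185.3 mol/s = 1ξ₁ + 1ξ₂.
Selectivity: 1ξ₁ / (1ξ₂) = 2.32 → ξ₁ = 2.32 ξ₂.
Substitute: (1·2.32 + 1) ξ₂ = 185.3 → ξ₂ = 55.8 mol/s, ξ₁ = 129.5 mol/s.
Outlet amounts (n = n₀ + Σ ν·ξ):
  F: 295 − 1(129.5) − 1(55.8) = 109.7
  D: 0 + 1(129.5) = 129.5
  G: 0 + 1(55.8) = 55.8
  E: 0 + 2(55.8) = 111.6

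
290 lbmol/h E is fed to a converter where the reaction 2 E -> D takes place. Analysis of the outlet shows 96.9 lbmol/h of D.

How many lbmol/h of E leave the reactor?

For D: n = n₀ + 1ξ → 96.9 = 0 + 1ξ, giving ξ = 96.9 lbmol/h.
Outlet amounts (n = n₀ + ν ξ):
  E: 290 − 2(96.9) = 96.2
  D: 0 + 1(96.9) = 96.9

96.2 lbmol/h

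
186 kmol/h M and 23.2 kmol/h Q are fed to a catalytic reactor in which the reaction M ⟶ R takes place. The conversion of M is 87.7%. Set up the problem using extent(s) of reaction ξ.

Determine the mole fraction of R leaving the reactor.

M reacted = 0.877 × 186 = 163.1 kmol/h; ν_M = −1, so ξ = 163.1/1 = 163.1 kmol/h.
Outlet amounts (n = n₀ + ν ξ):
  M: 186 − 1(163.1) = 22.88
  R: 0 + 1(163.1) = 163.1
  Q: 23.2 (inert)
Total out = 209.2 kmol/h; y_R = 163.1 / 209.2 = 0.7797.

0.78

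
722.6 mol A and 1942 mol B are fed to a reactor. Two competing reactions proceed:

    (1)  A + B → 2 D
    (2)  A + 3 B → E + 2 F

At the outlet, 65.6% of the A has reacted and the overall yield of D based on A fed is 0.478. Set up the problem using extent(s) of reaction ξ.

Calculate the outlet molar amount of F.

Yield of D: 2ξ₁ / 722.6 = 0.478 → ξ₁ = 172.7 mol.
Conversion of A: 1ξ₁ + 1ξ₂ = 0.656 × 722.6 = 474 → ξ₂ = 301.3 mol.
Outlet amounts (n = n₀ + Σ ν·ξ):
  A: 722.6 − 1(172.7) − 1(301.3) = 248.6
  B: 1942 − 1(172.7) − 3(301.3) = 865.3
  D: 0 + 2(172.7) = 345.4
  E: 0 + 1(301.3) = 301.3
  F: 0 + 2(301.3) = 602.6

603 mol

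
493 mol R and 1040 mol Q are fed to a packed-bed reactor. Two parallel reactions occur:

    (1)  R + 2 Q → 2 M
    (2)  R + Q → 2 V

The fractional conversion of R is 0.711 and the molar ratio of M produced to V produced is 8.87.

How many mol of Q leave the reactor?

374 mol

Conversion of R: R consumed = 0.711 × 493 = 350.5 mol = 1ξ₁ + 1ξ₂.
Selectivity: 2ξ₁ / (2ξ₂) = 8.87 → ξ₁ = 8.87 ξ₂.
Substitute: (1·8.87 + 1) ξ₂ = 350.5 → ξ₂ = 35.51 mol, ξ₁ = 315 mol.
Outlet amounts (n = n₀ + Σ ν·ξ):
  R: 493 − 1(315) − 1(35.51) = 142.5
  Q: 1040 − 2(315) − 1(35.51) = 374.5
  M: 0 + 2(315) = 630
  V: 0 + 2(35.51) = 71.03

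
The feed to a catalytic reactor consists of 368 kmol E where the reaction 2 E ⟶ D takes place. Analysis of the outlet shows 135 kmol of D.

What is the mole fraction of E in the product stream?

For D: n = n₀ + 1ξ → 135 = 0 + 1ξ, giving ξ = 135 kmol.
Outlet amounts (n = n₀ + ν ξ):
  E: 368 − 2(135) = 98
  D: 0 + 1(135) = 135
Total out = 233 kmol; y_E = 98 / 233 = 0.4206.

0.421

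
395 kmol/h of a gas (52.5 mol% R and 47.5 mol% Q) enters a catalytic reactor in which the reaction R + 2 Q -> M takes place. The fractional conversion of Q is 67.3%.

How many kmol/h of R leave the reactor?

Q reacted = 0.673 × 187.6 = 126.3 kmol/h; ν_Q = −2, so ξ = 126.3/2 = 63.14 kmol/h.
Outlet amounts (n = n₀ + ν ξ):
  R: 207.4 − 1(63.14) = 144.2
  Q: 187.6 − 2(63.14) = 61.35
  M: 0 + 1(63.14) = 63.14

144 kmol/h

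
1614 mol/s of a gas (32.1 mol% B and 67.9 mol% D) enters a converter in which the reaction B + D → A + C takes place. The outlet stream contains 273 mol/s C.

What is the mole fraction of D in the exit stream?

0.51

For C: n = n₀ + 1ξ → 273 = 0 + 1ξ, giving ξ = 273 mol/s.
Outlet amounts (n = n₀ + ν ξ):
  B: 518.1 − 1(273) = 245.1
  D: 1096 − 1(273) = 822.9
  A: 0 + 1(273) = 273
  C: 0 + 1(273) = 273
Total out = 1614 mol/s; y_D = 822.9 / 1614 = 0.5099.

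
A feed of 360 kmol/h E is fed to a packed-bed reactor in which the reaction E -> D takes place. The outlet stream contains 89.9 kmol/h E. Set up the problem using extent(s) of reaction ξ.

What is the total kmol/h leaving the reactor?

For E: n = n₀ − 1ξ → 89.9 = 360 − 1ξ, giving ξ = 270.1 kmol/h.
Outlet amounts (n = n₀ + ν ξ):
  E: 360 − 1(270.1) = 89.9
  D: 0 + 1(270.1) = 270.1
Total out = 89.9 + 270.1 = 360 kmol/h.

360 kmol/h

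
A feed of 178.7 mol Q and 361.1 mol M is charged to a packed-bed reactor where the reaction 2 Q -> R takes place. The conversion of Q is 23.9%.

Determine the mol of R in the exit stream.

Q reacted = 0.239 × 178.7 = 42.71 mol; ν_Q = −2, so ξ = 42.71/2 = 21.35 mol.
Outlet amounts (n = n₀ + ν ξ):
  Q: 178.7 − 2(21.35) = 136
  R: 0 + 1(21.35) = 21.35
  M: 361.1 (inert)

21.4 mol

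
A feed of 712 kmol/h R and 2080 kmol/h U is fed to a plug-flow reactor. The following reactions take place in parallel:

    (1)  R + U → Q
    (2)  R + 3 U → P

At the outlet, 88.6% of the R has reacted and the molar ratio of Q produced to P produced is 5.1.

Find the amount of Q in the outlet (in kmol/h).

Conversion of R: R consumed = 0.886 × 712 = 630.8 kmol/h = 1ξ₁ + 1ξ₂.
Selectivity: 1ξ₁ / (1ξ₂) = 5.1 → ξ₁ = 5.1 ξ₂.
Substitute: (1·5.1 + 1) ξ₂ = 630.8 → ξ₂ = 103.4 kmol/h, ξ₁ = 527.4 kmol/h.
Outlet amounts (n = n₀ + Σ ν·ξ):
  R: 712 − 1(527.4) − 1(103.4) = 81.17
  U: 2080 − 1(527.4) − 3(103.4) = 1242
  Q: 0 + 1(527.4) = 527.4
  P: 0 + 1(103.4) = 103.4

527 kmol/h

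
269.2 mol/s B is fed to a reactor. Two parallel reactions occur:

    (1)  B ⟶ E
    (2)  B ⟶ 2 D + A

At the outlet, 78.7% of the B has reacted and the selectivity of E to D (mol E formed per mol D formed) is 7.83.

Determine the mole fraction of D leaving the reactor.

Conversion of B: B consumed = 0.787 × 269.2 = 211.9 mol/s = 1ξ₁ + 1ξ₂.
Selectivity: 1ξ₁ / (2ξ₂) = 7.83 → ξ₁ = 15.66 ξ₂.
Substitute: (1·15.66 + 1) ξ₂ = 211.9 → ξ₂ = 12.72 mol/s, ξ₁ = 199.1 mol/s.
Outlet amounts (n = n₀ + Σ ν·ξ):
  B: 269.2 − 1(199.1) − 1(12.72) = 57.34
  E: 0 + 1(199.1) = 199.1
  D: 0 + 2(12.72) = 25.43
  A: 0 + 1(12.72) = 12.72
Total out = 294.6 mol/s; y_D = 25.43 / 294.6 = 0.08632.

0.0863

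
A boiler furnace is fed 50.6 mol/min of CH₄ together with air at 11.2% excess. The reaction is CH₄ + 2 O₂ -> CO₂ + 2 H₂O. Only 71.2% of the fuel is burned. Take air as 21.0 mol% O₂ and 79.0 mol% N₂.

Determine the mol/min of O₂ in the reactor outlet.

Stoichiometric O₂ = 2 × 50.6 = 101.2 mol/min; O₂ fed = 101.2 × 1.112 = 112.5 mol/min.
N₂ fed = 112.5 × 79/21 = 423.3 mol/min.
Fuel reacted = 0.712 × 50.6 → ξ = 36.03 mol/min.
Outlet (n = n₀ + ν ξ):
  CH₄: 50.6 − 1(36.03) = 14.57
  O₂: 112.5 − 2(36.03) = 40.48
  N₂: 423.3 (inert)
  CO₂: 0 + 1(36.03) = 36.03
  H₂O: 0 + 2(36.03) = 72.05

40.5 mol/min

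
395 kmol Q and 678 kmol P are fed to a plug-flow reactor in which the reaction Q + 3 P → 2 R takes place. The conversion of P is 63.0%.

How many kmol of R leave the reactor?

P reacted = 0.63 × 678 = 427.1 kmol; ν_P = −3, so ξ = 427.1/3 = 142.4 kmol.
Outlet amounts (n = n₀ + ν ξ):
  Q: 395 − 1(142.4) = 252.6
  P: 678 − 3(142.4) = 250.9
  R: 0 + 2(142.4) = 284.8

285 kmol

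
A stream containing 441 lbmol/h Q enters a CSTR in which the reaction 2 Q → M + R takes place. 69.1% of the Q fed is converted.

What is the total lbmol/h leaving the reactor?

441 lbmol/h

Q reacted = 0.691 × 441 = 304.7 lbmol/h; ν_Q = −2, so ξ = 304.7/2 = 152.4 lbmol/h.
Outlet amounts (n = n₀ + ν ξ):
  Q: 441 − 2(152.4) = 136.3
  M: 0 + 1(152.4) = 152.4
  R: 0 + 1(152.4) = 152.4
Total out = 136.3 + 152.4 + 152.4 = 441 lbmol/h.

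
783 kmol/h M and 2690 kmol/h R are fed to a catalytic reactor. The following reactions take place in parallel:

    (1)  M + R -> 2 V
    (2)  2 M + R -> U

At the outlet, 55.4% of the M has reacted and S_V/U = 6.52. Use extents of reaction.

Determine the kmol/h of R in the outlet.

2340 kmol/h

Conversion of M: M consumed = 0.554 × 783 = 433.8 kmol/h = 1ξ₁ + 2ξ₂.
Selectivity: 2ξ₁ / (1ξ₂) = 6.52 → ξ₁ = 3.26 ξ₂.
Substitute: (1·3.26 + 2) ξ₂ = 433.8 → ξ₂ = 82.47 kmol/h, ξ₁ = 268.8 kmol/h.
Outlet amounts (n = n₀ + Σ ν·ξ):
  M: 783 − 1(268.8) − 2(82.47) = 349.2
  R: 2690 − 1(268.8) − 1(82.47) = 2339
  V: 0 + 2(268.8) = 537.7
  U: 0 + 1(82.47) = 82.47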